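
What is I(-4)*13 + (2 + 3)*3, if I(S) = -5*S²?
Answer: -1025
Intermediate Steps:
I(-4)*13 + (2 + 3)*3 = -5*(-4)²*13 + (2 + 3)*3 = -5*16*13 + 5*3 = -80*13 + 15 = -1040 + 15 = -1025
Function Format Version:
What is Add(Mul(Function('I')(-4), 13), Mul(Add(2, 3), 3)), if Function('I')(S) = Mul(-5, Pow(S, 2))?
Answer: -1025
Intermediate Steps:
Add(Mul(Function('I')(-4), 13), Mul(Add(2, 3), 3)) = Add(Mul(Mul(-5, Pow(-4, 2)), 13), Mul(Add(2, 3), 3)) = Add(Mul(Mul(-5, 16), 13), Mul(5, 3)) = Add(Mul(-80, 13), 15) = Add(-1040, 15) = -1025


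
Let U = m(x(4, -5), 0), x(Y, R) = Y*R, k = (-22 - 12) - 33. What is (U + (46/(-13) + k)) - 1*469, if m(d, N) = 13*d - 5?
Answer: -10459/13 ≈ -804.54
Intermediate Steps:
k = -67 (k = -34 - 33 = -67)
x(Y, R) = R*Y
m(d, N) = -5 + 13*d
U = -265 (U = -5 + 13*(-5*4) = -5 + 13*(-20) = -5 - 260 = -265)
(U + (46/(-13) + k)) - 1*469 = (-265 + (46/(-13) - 67)) - 1*469 = (-265 + (46*(-1/13) - 67)) - 469 = (-265 + (-46/13 - 67)) - 469 = (-265 - 917/13) - 469 = -4362/13 - 469 = -10459/13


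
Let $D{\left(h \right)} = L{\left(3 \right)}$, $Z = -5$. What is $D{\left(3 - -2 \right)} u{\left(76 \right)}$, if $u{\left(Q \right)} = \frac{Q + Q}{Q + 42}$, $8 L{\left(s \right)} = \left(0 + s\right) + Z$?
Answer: $- \frac{19}{59} \approx -0.32203$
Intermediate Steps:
$L{\left(s \right)} = - \frac{5}{8} + \frac{s}{8}$ ($L{\left(s \right)} = \frac{\left(0 + s\right) - 5}{8} = \frac{s - 5}{8} = \frac{-5 + s}{8} = - \frac{5}{8} + \frac{s}{8}$)
$u{\left(Q \right)} = \frac{2 Q}{42 + Q}$
$D{\left(h \right)} = - \frac{1}{4}$ ($D{\left(h \right)} = - \frac{5}{8} + \frac{1}{8} \cdot 3 = - \frac{5}{8} + \frac{3}{8} = - \frac{1}{4}$)
$D{\left(3 - -2 \right)} u{\left(76 \right)} = - \frac{2 \cdot 76 \frac{1}{42 + 76}}{4} = - \frac{2 \cdot 76 \cdot \frac{1}{118}}{4} = \left(- \frac{1}{4}\right) \frac{76}{59} = - \frac{19}{59}$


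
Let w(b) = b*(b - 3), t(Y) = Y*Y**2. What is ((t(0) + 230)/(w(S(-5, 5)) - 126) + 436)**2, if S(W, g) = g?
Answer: 633679929/3364 ≈ 1.8837e+5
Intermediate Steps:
t(Y) = Y**3
w(b) = b*(-3 + b)
((t(0) + 230)/(w(S(-5, 5)) - 126) + 436)**2 = ((0**3 + 230)/(5*(-3 + 5) - 126) + 436)**2 = ((0 + 230)/(5*2 - 126) + 436)**2 = (230/(10 - 126) + 436)**2 = (230/(-116) + 436)**2 = (230*(-1/116) + 436)**2 = (-115/58 + 436)**2 = (25173/58)**2 = 633679929/3364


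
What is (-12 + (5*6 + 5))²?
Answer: 529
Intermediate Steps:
(-12 + (5*6 + 5))² = (-12 + (30 + 5))² = (-12 + 35)² = 23² = 529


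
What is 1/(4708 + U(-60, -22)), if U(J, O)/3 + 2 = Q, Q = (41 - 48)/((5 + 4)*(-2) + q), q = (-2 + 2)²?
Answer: 6/28219 ≈ 0.00021262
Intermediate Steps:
q = 0 (q = 0² = 0)
Q = 7/18 (Q = (41 - 48)/((5 + 4)*(-2) + 0) = -7/(9*(-2) + 0) = -7/(-18 + 0) = -7/(-18) = -7*(-1/18) = 7/18 ≈ 0.38889)
U(J, O) = -29/6 (U(J, O) = -6 + 3*(7/18) = -6 + 7/6 = -29/6)
1/(4708 + U(-60, -22)) = 1/(4708 - 29/6) = 1/(28219/6) = 6/28219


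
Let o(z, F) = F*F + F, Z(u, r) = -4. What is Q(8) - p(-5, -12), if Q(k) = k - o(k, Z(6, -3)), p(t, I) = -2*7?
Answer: 10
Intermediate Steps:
o(z, F) = F + F² (o(z, F) = F² + F = F + F²)
p(t, I) = -14
Q(k) = -12 + k (Q(k) = k - (-4)*(1 - 4) = k - (-4)*(-3) = k - 1*12 = k - 12 = -12 + k)
Q(8) - p(-5, -12) = (-12 + 8) - 1*(-14) = -4 + 14 = 10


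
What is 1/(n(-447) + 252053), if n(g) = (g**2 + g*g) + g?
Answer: 1/651224 ≈ 1.5356e-6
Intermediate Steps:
n(g) = g + 2*g**2 (n(g) = (g**2 + g**2) + g = 2*g**2 + g = g + 2*g**2)
1/(n(-447) + 252053) = 1/(-447*(1 + 2*(-447)) + 252053) = 1/(-447*(1 - 894) + 252053) = 1/(-447*(-893) + 252053) = 1/(399171 + 252053) = 1/651224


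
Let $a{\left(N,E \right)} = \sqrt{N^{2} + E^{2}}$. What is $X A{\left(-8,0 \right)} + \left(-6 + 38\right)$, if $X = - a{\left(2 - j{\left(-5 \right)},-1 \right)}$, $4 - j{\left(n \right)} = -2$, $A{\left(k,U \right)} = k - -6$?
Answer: $32 + 2 \sqrt{17} \approx 40.246$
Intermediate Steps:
$A{\left(k,U \right)} = 6 + k$ ($A{\left(k,U \right)} = k + 6 = 6 + k$)
$j{\left(n \right)} = 6$ ($j{\left(n \right)} = 4 - -2 = 4 + 2 = 6$)
$a{\left(N,E \right)} = \sqrt{E^{2} + N^{2}}$
$X = - \sqrt{17}$ ($X = - \sqrt{\left(-1\right)^{2} + \left(2 - 6\right)^{2}} = - \sqrt{1 + \left(2 - 6\right)^{2}} = - \sqrt{1 + \left(-4\right)^{2}} = - \sqrt{1 + 16} = - \sqrt{17} \approx -4.1231$)
$X A{\left(-8,0 \right)} + \left(-6 + 38\right) = - \sqrt{17} \left(6 - 8\right) + \left(-6 + 38\right) = - \sqrt{17} \left(-2\right) + 32 = 2 \sqrt{17} + 32 = 32 + 2 \sqrt{17}$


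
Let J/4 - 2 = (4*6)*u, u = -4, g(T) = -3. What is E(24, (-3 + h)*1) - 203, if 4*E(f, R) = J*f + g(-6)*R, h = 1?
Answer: -4915/2 ≈ -2457.5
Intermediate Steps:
J = -376 (J = 8 + 4*((4*6)*(-4)) = 8 + 4*(24*(-4)) = 8 + 4*(-96) = 8 - 384 = -376)
E(f, R) = -94*f - 3*R/4 (E(f, R) = (-376*f - 3*R)/4 = -94*f - 3*R/4)
E(24, (-3 + h)*1) - 203 = (-94*24 - 3*(-3 + 1)/4) - 203 = (-2256 - (-3)/2) - 203 = (-2256 - ¾*(-2)) - 203 = (-2256 + 3/2) - 203 = -4509/2 - 203 = -4915/2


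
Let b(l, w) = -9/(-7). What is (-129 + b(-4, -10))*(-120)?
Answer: 107280/7 ≈ 15326.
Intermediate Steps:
b(l, w) = 9/7 (b(l, w) = -9*(-1/7) = 9/7)
(-129 + b(-4, -10))*(-120) = (-129 + 9/7)*(-120) = -894/7*(-120) = 107280/7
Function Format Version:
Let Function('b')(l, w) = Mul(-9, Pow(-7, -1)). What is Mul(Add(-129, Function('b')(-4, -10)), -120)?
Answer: Rational(107280, 7) ≈ 15326.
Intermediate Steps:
Function('b')(l, w) = Rational(9, 7) (Function('b')(l, w) = Mul(-9, Rational(-1, 7)) = Rational(9, 7))
Mul(Add(-129, Function('b')(-4, -10)), -120) = Mul(Add(-129, Rational(9, 7)), -120) = Mul(Rational(-894, 7), -120) = Rational(107280, 7)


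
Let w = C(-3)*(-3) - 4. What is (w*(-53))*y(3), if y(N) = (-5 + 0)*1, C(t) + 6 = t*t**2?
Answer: 25175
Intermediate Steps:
C(t) = -6 + t**3 (C(t) = -6 + t*t**2 = -6 + t**3)
w = 95 (w = (-6 + (-3)**3)*(-3) - 4 = (-6 - 27)*(-3) - 4 = -33*(-3) - 4 = 99 - 4 = 95)
y(N) = -5 (y(N) = -5*1 = -5)
(w*(-53))*y(3) = (95*(-53))*(-5) = -5035*(-5) = 25175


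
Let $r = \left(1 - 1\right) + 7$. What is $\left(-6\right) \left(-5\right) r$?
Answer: $210$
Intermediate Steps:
$r = 7$ ($r = 0 + 7 = 7$)
$\left(-6\right) \left(-5\right) r = \left(-6\right) \left(-5\right) 7 = 30 \cdot 7 = 210$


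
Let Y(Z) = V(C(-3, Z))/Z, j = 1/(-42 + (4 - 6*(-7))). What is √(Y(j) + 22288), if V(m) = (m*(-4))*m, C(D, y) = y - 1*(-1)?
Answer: √22263 ≈ 149.21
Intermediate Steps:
C(D, y) = 1 + y (C(D, y) = y + 1 = 1 + y)
V(m) = -4*m² (V(m) = (-4*m)*m = -4*m²)
j = ¼ (j = 1/(-42 + (4 + 42)) = 1/(-42 + 46) = 1/4 = ¼ ≈ 0.25000)
Y(Z) = -4*(1 + Z)²/Z (Y(Z) = (-4*(1 + Z)²)/Z = -4*(1 + Z)²/Z)
√(Y(j) + 22288) = √(-4*(1 + ¼)²/¼ + 22288) = √(-4*4*(5/4)² + 22288) = √(-4*4*25/16 + 22288) = √(-25 + 22288) = √22263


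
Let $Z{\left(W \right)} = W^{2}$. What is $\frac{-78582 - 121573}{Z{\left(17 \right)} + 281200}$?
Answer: $- \frac{200155}{281489} \approx -0.71106$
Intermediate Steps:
$\frac{-78582 - 121573}{Z{\left(17 \right)} + 281200} = \frac{-78582 - 121573}{17^{2} + 281200} = - \frac{200155}{289 + 281200} = - \frac{200155}{281489}$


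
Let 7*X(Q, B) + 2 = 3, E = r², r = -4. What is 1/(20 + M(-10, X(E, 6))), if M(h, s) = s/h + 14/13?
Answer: 910/19167 ≈ 0.047477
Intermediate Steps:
E = 16 (E = (-4)² = 16)
X(Q, B) = ⅐ (X(Q, B) = -2/7 + (⅐)*3 = -2/7 + 3/7 = ⅐)
M(h, s) = 14/13 + s/h (M(h, s) = s/h + 14*(1/13) = s/h + 14/13 = 14/13 + s/h)
1/(20 + M(-10, X(E, 6))) = 1/(20 + (14/13 + (⅐)/(-10))) = 1/(20 + (14/13 + (⅐)*(-⅒))) = 1/(20 + (14/13 - 1/70)) = 1/(20 + 967/910) = 1/(19167/910) = 910/19167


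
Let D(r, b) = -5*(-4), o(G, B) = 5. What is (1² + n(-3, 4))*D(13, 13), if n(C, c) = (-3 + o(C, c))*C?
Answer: -100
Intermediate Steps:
D(r, b) = 20
n(C, c) = 2*C (n(C, c) = (-3 + 5)*C = 2*C)
(1² + n(-3, 4))*D(13, 13) = (1² + 2*(-3))*20 = (1 - 6)*20 = -5*20 = -100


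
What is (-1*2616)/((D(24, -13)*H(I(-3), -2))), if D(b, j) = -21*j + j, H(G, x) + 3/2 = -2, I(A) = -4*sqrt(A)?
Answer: 1308/455 ≈ 2.8747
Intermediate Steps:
H(G, x) = -7/2 (H(G, x) = -3/2 - 2 = -7/2)
D(b, j) = -20*j
(-1*2616)/((D(24, -13)*H(I(-3), -2))) = (-1*2616)/((-20*(-13)*(-7/2))) = -2616/(260*(-7/2)) = -2616/(-910) = -2616*(-1/910) = 1308/455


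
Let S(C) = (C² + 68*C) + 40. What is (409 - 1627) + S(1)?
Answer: -1109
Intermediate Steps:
S(C) = 40 + C² + 68*C
(409 - 1627) + S(1) = (409 - 1627) + (40 + 1² + 68*1) = -1218 + (40 + 1 + 68) = -1218 + 109 = -1109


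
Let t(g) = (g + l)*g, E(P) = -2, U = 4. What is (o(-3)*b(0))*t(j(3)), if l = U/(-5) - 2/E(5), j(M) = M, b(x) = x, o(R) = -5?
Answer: 0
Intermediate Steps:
l = 1/5 (l = 4/(-5) - 2/(-2) = 4*(-1/5) - 2*(-1/2) = -4/5 + 1 = 1/5 ≈ 0.20000)
t(g) = g*(1/5 + g) (t(g) = (g + 1/5)*g = (1/5 + g)*g = g*(1/5 + g))
(o(-3)*b(0))*t(j(3)) = (-5*0)*(3*(1/5 + 3)) = 0*(3*(16/5)) = 0*(48/5) = 0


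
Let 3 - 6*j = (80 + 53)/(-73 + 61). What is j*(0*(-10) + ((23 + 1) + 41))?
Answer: 10985/72 ≈ 152.57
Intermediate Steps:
j = 169/72 (j = ½ - (80 + 53)/(6*(-73 + 61)) = ½ - 133/(6*(-12)) = ½ - 133*(-1)/(6*12) = ½ - ⅙*(-133/12) = ½ + 133/72 = 169/72 ≈ 2.3472)
j*(0*(-10) + ((23 + 1) + 41)) = 169*(0*(-10) + ((23 + 1) + 41))/72 = 169*(0 + (24 + 41))/72 = 169*(0 + 65)/72 = (169/72)*65 = 10985/72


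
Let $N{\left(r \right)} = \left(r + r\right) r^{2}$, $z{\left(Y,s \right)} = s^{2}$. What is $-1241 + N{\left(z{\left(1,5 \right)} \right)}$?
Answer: $30009$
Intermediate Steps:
$N{\left(r \right)} = 2 r^{3}$ ($N{\left(r \right)} = 2 r r^{2} = 2 r^{3}$)
$-1241 + N{\left(z{\left(1,5 \right)} \right)} = -1241 + 2 \left(5^{2}\right)^{3} = -1241 + 2 \cdot 25^{3} = -1241 + 2 \cdot 15625 = -1241 + 31250 = 30009$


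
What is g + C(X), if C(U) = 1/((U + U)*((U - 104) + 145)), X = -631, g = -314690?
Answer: -234311880199/744580 ≈ -3.1469e+5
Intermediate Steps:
C(U) = 1/(2*U*(41 + U)) (C(U) = 1/((2*U)*((-104 + U) + 145)) = 1/((2*U)*(41 + U)) = 1/(2*U*(41 + U)))
g + C(X) = -314690 + (½)/(-631*(41 - 631)) = -314690 + (½)*(-1/631)/(-590) = -314690 + (½)*(-1/631)*(-1/590) = -314690 + 1/744580 = -234311880199/744580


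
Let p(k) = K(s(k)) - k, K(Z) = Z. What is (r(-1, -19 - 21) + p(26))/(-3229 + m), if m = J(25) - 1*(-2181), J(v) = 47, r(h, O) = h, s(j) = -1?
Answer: 4/143 ≈ 0.027972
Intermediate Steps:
p(k) = -1 - k
m = 2228 (m = 47 - 1*(-2181) = 47 + 2181 = 2228)
(r(-1, -19 - 21) + p(26))/(-3229 + m) = (-1 + (-1 - 1*26))/(-3229 + 2228) = (-1 + (-1 - 26))/(-1001) = (-1 - 27)*(-1/1001) = -28*(-1/1001) = 4/143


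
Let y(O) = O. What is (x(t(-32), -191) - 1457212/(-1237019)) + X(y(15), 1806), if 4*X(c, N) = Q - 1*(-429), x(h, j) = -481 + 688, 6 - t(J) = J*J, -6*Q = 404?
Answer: 4432407355/14844228 ≈ 298.59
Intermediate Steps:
Q = -202/3 (Q = -⅙*404 = -202/3 ≈ -67.333)
t(J) = 6 - J² (t(J) = 6 - J*J = 6 - J²)
x(h, j) = 207
X(c, N) = 1085/12 (X(c, N) = (-202/3 - 1*(-429))/4 = (-202/3 + 429)/4 = (¼)*(1085/3) = 1085/12)
(x(t(-32), -191) - 1457212/(-1237019)) + X(y(15), 1806) = (207 - 1457212/(-1237019)) + 1085/12 = (207 - 1457212*(-1/1237019)) + 1085/12 = (207 + 1457212/1237019) + 1085/12 = 257520145/1237019 + 1085/12 = 4432407355/14844228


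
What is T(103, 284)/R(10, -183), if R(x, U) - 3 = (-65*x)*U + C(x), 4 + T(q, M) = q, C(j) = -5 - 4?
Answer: 11/13216 ≈ 0.00083232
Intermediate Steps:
C(j) = -9
T(q, M) = -4 + q
R(x, U) = -6 - 65*U*x (R(x, U) = 3 + ((-65*x)*U - 9) = 3 + (-65*U*x - 9) = 3 + (-9 - 65*U*x) = -6 - 65*U*x)
T(103, 284)/R(10, -183) = (-4 + 103)/(-6 - 65*(-183)*10) = 99/(-6 + 118950) = 99/118944 = 99*(1/118944) = 11/13216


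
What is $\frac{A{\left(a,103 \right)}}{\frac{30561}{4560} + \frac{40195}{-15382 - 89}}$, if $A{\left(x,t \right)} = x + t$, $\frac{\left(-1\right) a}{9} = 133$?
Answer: $- \frac{25726416480}{96506677} \approx -266.58$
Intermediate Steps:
$a = -1197$ ($a = \left(-9\right) 133 = -1197$)
$A{\left(x,t \right)} = t + x$
$\frac{A{\left(a,103 \right)}}{\frac{30561}{4560} + \frac{40195}{-15382 - 89}} = \frac{103 - 1197}{\frac{30561}{4560} + \frac{40195}{-15382 - 89}} = - \frac{1094}{30561 \cdot \frac{1}{4560} + \frac{40195}{-15471}} = - \frac{1094}{\frac{10187}{1520} + 40195 \left(- \frac{1}{15471}\right)} = - \frac{1094}{\frac{10187}{1520} - \frac{40195}{15471}} = - \frac{1094}{\frac{96506677}{23515920}} = \left(-1094\right) \frac{23515920}{96506677} = - \frac{25726416480}{96506677}$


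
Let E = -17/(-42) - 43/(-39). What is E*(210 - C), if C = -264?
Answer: 65017/91 ≈ 714.47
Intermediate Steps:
E = 823/546 (E = -17*(-1/42) - 43*(-1/39) = 17/42 + 43/39 = 823/546 ≈ 1.5073)
E*(210 - C) = 823*(210 - 1*(-264))/546 = 823*(210 + 264)/546 = (823/546)*474 = 65017/91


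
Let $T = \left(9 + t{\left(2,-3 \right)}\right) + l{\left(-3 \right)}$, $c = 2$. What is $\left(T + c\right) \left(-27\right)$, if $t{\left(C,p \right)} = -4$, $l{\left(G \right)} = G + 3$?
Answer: $-189$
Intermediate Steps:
$l{\left(G \right)} = 3 + G$
$T = 5$ ($T = \left(9 - 4\right) + \left(3 - 3\right) = 5 + 0 = 5$)
$\left(T + c\right) \left(-27\right) = \left(5 + 2\right) \left(-27\right) = 7 \left(-27\right) = -189$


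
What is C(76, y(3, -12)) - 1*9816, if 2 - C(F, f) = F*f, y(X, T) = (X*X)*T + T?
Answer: -694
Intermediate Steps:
y(X, T) = T + T*X² (y(X, T) = X²*T + T = T*X² + T = T + T*X²)
C(F, f) = 2 - F*f
C(76, y(3, -12)) - 1*9816 = (2 - 1*76*(-12*(1 + 3²))) - 1*9816 = (2 - 1*76*(-12*(1 + 9))) - 9816 = (2 - 1*76*(-12*10)) - 9816 = (2 - 1*76*(-120)) - 9816 = (2 + 9120) - 9816 = 9122 - 9816 = -694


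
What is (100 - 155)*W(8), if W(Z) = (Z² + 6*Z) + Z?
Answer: -6600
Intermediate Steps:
W(Z) = Z² + 7*Z
(100 - 155)*W(8) = (100 - 155)*(8*(7 + 8)) = -440*15 = -55*120 = -6600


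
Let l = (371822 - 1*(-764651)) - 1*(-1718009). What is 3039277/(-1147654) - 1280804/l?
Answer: -5072740661665/1637978842614 ≈ -3.0970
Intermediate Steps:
l = 2854482 (l = (371822 + 764651) + 1718009 = 1136473 + 1718009 = 2854482)
3039277/(-1147654) - 1280804/l = 3039277/(-1147654) - 1280804/2854482 = 3039277*(-1/1147654) - 1280804*1/2854482 = -3039277/1147654 - 640402/1427241 = -5072740661665/1637978842614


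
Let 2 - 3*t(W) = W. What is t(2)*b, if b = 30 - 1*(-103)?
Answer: 0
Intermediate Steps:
t(W) = ⅔ - W/3
b = 133 (b = 30 + 103 = 133)
t(2)*b = (⅔ - ⅓*2)*133 = (⅔ - ⅔)*133 = 0*133 = 0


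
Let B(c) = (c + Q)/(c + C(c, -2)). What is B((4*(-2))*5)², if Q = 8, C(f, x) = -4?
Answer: 64/121 ≈ 0.52893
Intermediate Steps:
B(c) = (8 + c)/(-4 + c) (B(c) = (c + 8)/(c - 4) = (8 + c)/(-4 + c))
B((4*(-2))*5)² = ((8 + (4*(-2))*5)/(-4 + (4*(-2))*5))² = ((8 - 8*5)/(-4 - 8*5))² = ((8 - 40)/(-4 - 40))² = (-32/(-44))² = (-1/44*(-32))² = (8/11)² = 64/121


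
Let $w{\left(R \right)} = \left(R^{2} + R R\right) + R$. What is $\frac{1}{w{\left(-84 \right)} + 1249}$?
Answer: $\frac{1}{15277} \approx 6.5458 \cdot 10^{-5}$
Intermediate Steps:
$w{\left(R \right)} = R + 2 R^{2}$ ($w{\left(R \right)} = \left(R^{2} + R^{2}\right) + R = 2 R^{2} + R = R + 2 R^{2}$)
$\frac{1}{w{\left(-84 \right)} + 1249} = \frac{1}{- 84 \left(1 + 2 \left(-84\right)\right) + 1249} = \frac{1}{- 84 \left(1 - 168\right) + 1249} = \frac{1}{\left(-84\right) \left(-167\right) + 1249} = \frac{1}{14028 + 1249} = \frac{1}{15277}$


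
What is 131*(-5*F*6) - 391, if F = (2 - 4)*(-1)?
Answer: -8251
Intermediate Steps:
F = 2 (F = -2*(-1) = 2)
131*(-5*F*6) - 391 = 131*(-5*2*6) - 391 = 131*(-10*6) - 391 = 131*(-60) - 391 = -7860 - 391 = -8251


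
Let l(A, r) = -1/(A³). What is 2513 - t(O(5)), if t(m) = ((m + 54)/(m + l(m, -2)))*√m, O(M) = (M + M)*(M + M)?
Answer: 22705454317/9090909 ≈ 2497.6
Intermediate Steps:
l(A, r) = -1/A³
O(M) = 4*M² (O(M) = (2*M)*(2*M) = 4*M²)
t(m) = √m*(54 + m)/(m - 1/m³) (t(m) = ((m + 54)/(m - 1/m³))*√m = ((54 + m)/(m - 1/m³))*√m = √m*(54 + m)/(m - 1/m³))
2513 - t(O(5)) = 2513 - (4*5²)^(7/2)*(54 + 4*5²)/(-1 + (4*5²)⁴) = 2513 - (4*25)^(7/2)*(54 + 4*25)/(-1 + (4*25)⁴) = 2513 - 100^(7/2)*(54 + 100)/(-1 + 100⁴) = 2513 - 10000000*154/(-1 + 100000000) = 2513 - 10000000*154/99999999 = 2513 - 1*140000000/9090909 = 2513 - 140000000/9090909 = 22705454317/9090909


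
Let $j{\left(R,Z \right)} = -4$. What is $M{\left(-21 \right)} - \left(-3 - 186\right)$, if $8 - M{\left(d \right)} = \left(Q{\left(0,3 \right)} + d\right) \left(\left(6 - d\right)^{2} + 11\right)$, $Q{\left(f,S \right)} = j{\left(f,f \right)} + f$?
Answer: $18697$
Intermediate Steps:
$Q{\left(f,S \right)} = -4 + f$
$M{\left(d \right)} = 8 - \left(-4 + d\right) \left(11 + \left(6 - d\right)^{2}\right)$ ($M{\left(d \right)} = 8 - \left(\left(-4 + 0\right) + d\right) \left(\left(6 - d\right)^{2} + 11\right) = 8 - \left(-4 + d\right) \left(11 + \left(6 - d\right)^{2}\right)$)
$M{\left(-21 \right)} - \left(-3 - 186\right) = \left(196 - \left(-21\right)^{3} - -1995 + 16 \left(-21\right)^{2}\right) - \left(-3 - 186\right) = \left(196 - -9261 + 1995 + 16 \cdot 441\right) - -189 = \left(196 + 9261 + 1995 + 7056\right) + 189 = 18508 + 189 = 18697$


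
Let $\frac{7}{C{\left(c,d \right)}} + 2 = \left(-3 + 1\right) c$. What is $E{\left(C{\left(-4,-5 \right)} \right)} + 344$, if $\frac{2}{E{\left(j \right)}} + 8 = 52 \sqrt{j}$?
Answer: $\frac{398702}{1159} + \frac{13 \sqrt{42}}{2318} \approx 344.04$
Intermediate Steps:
$C{\left(c,d \right)} = \frac{7}{-2 - 2 c}$ ($C{\left(c,d \right)} = \frac{7}{-2 + \left(-3 + 1\right) c} = \frac{7}{-2 - 2 c}$)
$E{\left(j \right)} = \frac{2}{-8 + 52 \sqrt{j}}$
$E{\left(C{\left(-4,-5 \right)} \right)} + 344 = \frac{1}{2 \left(-2 + 13 \sqrt{- \frac{7}{2 + 2 \left(-4\right)}}\right)} + 344 = \frac{1}{2 \left(-2 + 13 \sqrt{- \frac{7}{2 - 8}}\right)} + 344 = \frac{1}{2 \left(-2 + 13 \sqrt{- \frac{7}{-6}}\right)} + 344 = \frac{1}{2 \left(-2 + 13 \sqrt{\left(-7\right) \left(- \frac{1}{6}\right)}\right)} + 344 = \frac{1}{2 \left(-2 + 13 \sqrt{\frac{7}{6}}\right)} + 344 = \frac{1}{2 \left(-2 + 13 \frac{\sqrt{42}}{6}\right)} + 344 = \frac{1}{2 \left(-2 + \frac{13 \sqrt{42}}{6}\right)} + 344 = 344 + \frac{1}{2 \left(-2 + \frac{13 \sqrt{42}}{6}\right)}$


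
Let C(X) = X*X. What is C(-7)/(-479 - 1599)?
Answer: -49/2078 ≈ -0.023580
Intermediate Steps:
C(X) = X**2
C(-7)/(-479 - 1599) = (-7)**2/(-479 - 1599) = 49/(-2078) = 49*(-1/2078) = -49/2078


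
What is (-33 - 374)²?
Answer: 165649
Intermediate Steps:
(-33 - 374)² = (-407)² = 165649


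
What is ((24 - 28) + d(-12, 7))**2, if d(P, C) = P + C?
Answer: 81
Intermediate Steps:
d(P, C) = C + P
((24 - 28) + d(-12, 7))**2 = ((24 - 28) + (7 - 12))**2 = (-4 - 5)**2 = (-9)**2 = 81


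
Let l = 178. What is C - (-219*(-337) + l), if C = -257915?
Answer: -331896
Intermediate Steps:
C - (-219*(-337) + l) = -257915 - (-219*(-337) + 178) = -257915 - (73803 + 178) = -257915 - 1*73981 = -257915 - 73981 = -331896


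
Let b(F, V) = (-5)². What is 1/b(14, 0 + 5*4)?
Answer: 1/25 ≈ 0.040000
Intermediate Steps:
b(F, V) = 25
1/b(14, 0 + 5*4) = 1/25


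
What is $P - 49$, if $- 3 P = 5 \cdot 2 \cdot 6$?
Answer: $-69$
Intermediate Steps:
$P = -20$ ($P = - \frac{5 \cdot 2 \cdot 6}{3} = - \frac{10 \cdot 6}{3} = \left(- \frac{1}{3}\right) 60 = -20$)
$P - 49 = -20 - 49 = -69$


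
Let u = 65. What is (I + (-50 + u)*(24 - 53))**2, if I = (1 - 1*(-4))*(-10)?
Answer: 235225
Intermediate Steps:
I = -50 (I = (1 + 4)*(-10) = 5*(-10) = -50)
(I + (-50 + u)*(24 - 53))**2 = (-50 + (-50 + 65)*(24 - 53))**2 = (-50 + 15*(-29))**2 = (-50 - 435)**2 = (-485)**2 = 235225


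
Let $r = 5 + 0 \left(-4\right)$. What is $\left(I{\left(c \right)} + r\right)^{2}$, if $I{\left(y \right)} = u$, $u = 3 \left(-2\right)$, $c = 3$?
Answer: $1$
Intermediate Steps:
$u = -6$
$I{\left(y \right)} = -6$
$r = 5$ ($r = 5 + 0 = 5$)
$\left(I{\left(c \right)} + r\right)^{2} = \left(-6 + 5\right)^{2} = \left(-1\right)^{2} = 1$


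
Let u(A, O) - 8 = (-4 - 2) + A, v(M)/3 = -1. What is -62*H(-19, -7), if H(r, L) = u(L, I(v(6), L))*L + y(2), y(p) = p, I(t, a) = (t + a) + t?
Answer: -2294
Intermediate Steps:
v(M) = -3 (v(M) = 3*(-1) = -3)
I(t, a) = a + 2*t (I(t, a) = (a + t) + t = a + 2*t)
u(A, O) = 2 + A (u(A, O) = 8 + ((-4 - 2) + A) = 8 + (-6 + A) = 2 + A)
H(r, L) = 2 + L*(2 + L) (H(r, L) = (2 + L)*L + 2 = L*(2 + L) + 2 = 2 + L*(2 + L))
-62*H(-19, -7) = -62*(2 - 7*(2 - 7)) = -62*(2 - 7*(-5)) = -62*(2 + 35) = -62*37 = -2294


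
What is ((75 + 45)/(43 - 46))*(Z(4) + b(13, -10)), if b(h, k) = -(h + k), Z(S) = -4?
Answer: 280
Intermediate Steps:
b(h, k) = -h - k
((75 + 45)/(43 - 46))*(Z(4) + b(13, -10)) = ((75 + 45)/(43 - 46))*(-4 + (-1*13 - 1*(-10))) = (120/(-3))*(-4 + (-13 + 10)) = (120*(-⅓))*(-4 - 3) = -40*(-7) = 280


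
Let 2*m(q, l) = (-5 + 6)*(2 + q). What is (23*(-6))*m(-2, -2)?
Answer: 0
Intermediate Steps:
m(q, l) = 1 + q/2 (m(q, l) = ((-5 + 6)*(2 + q))/2 = (1*(2 + q))/2 = (2 + q)/2 = 1 + q/2)
(23*(-6))*m(-2, -2) = (23*(-6))*(1 + (½)*(-2)) = -138*(1 - 1) = -138*0 = 0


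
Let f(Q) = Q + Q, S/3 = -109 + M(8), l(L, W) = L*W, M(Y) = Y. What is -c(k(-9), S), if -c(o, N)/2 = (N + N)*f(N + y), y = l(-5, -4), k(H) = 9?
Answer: 685992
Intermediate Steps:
S = -303 (S = 3*(-109 + 8) = 3*(-101) = -303)
y = 20 (y = -5*(-4) = 20)
f(Q) = 2*Q
c(o, N) = -4*N*(40 + 2*N) (c(o, N) = -2*(N + N)*2*(N + 20) = -2*2*N*2*(20 + N) = -2*2*N*(40 + 2*N) = -4*N*(40 + 2*N))
-c(k(-9), S) = -(-8)*(-303)*(20 - 303) = -(-8)*(-303)*(-283) = -1*(-685992) = 685992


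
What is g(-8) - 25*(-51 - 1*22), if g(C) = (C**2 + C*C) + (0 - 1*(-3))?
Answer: 1956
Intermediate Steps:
g(C) = 3 + 2*C**2 (g(C) = (C**2 + C**2) + (0 + 3) = 2*C**2 + 3 = 3 + 2*C**2)
g(-8) - 25*(-51 - 1*22) = (3 + 2*(-8)**2) - 25*(-51 - 1*22) = (3 + 2*64) - 25*(-51 - 22) = (3 + 128) - 25*(-73) = 131 + 1825 = 1956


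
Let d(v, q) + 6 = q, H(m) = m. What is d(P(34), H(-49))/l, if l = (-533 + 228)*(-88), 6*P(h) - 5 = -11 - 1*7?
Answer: -1/488 ≈ -0.0020492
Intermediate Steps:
P(h) = -13/6 (P(h) = ⅚ + (-11 - 1*7)/6 = ⅚ + (-11 - 7)/6 = ⅚ + (⅙)*(-18) = ⅚ - 3 = -13/6)
d(v, q) = -6 + q
l = 26840 (l = -305*(-88) = 26840)
d(P(34), H(-49))/l = (-6 - 49)/26840 = -55*1/26840 = -1/488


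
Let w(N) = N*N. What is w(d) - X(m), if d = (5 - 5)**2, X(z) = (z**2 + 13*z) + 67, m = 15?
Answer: -487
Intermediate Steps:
X(z) = 67 + z**2 + 13*z
d = 0 (d = 0**2 = 0)
w(N) = N**2
w(d) - X(m) = 0**2 - (67 + 15**2 + 13*15) = 0 - (67 + 225 + 195) = 0 - 1*487 = 0 - 487 = -487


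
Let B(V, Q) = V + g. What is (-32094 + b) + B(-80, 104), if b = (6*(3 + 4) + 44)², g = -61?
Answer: -24839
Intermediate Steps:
B(V, Q) = -61 + V (B(V, Q) = V - 61 = -61 + V)
b = 7396 (b = (6*7 + 44)² = (42 + 44)² = 86² = 7396)
(-32094 + b) + B(-80, 104) = (-32094 + 7396) + (-61 - 80) = -24698 - 141 = -24839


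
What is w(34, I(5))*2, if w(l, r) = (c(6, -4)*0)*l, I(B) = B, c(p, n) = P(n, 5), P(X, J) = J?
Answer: 0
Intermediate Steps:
c(p, n) = 5
w(l, r) = 0 (w(l, r) = (5*0)*l = 0*l = 0)
w(34, I(5))*2 = 0*2 = 0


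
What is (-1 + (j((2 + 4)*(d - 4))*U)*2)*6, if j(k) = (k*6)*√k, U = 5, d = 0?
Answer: -6 - 17280*I*√6 ≈ -6.0 - 42327.0*I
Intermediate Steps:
j(k) = 6*k^(3/2) (j(k) = (6*k)*√k = 6*k^(3/2))
(-1 + (j((2 + 4)*(d - 4))*U)*2)*6 = (-1 + ((6*((2 + 4)*(0 - 4))^(3/2))*5)*2)*6 = (-1 + ((6*(6*(-4))^(3/2))*5)*2)*6 = (-1 + ((6*(-24)^(3/2))*5)*2)*6 = (-1 + ((6*(-48*I*√6))*5)*2)*6 = (-1 + (-288*I*√6*5)*2)*6 = (-1 - 1440*I*√6*2)*6 = (-1 - 2880*I*√6)*6 = -6 - 17280*I*√6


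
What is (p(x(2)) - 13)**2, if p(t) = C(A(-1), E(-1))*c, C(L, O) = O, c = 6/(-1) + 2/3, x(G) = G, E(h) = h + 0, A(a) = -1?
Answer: 529/9 ≈ 58.778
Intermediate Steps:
E(h) = h
c = -16/3 (c = 6*(-1) + 2*(1/3) = -6 + 2/3 = -16/3 ≈ -5.3333)
p(t) = 16/3 (p(t) = -1*(-16/3) = 16/3)
(p(x(2)) - 13)**2 = (16/3 - 13)**2 = (-23/3)**2 = 529/9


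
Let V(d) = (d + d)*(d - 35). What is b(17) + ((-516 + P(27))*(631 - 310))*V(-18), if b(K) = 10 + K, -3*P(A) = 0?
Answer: -316033461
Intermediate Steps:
P(A) = 0 (P(A) = -⅓*0 = 0)
V(d) = 2*d*(-35 + d) (V(d) = (2*d)*(-35 + d) = 2*d*(-35 + d))
b(17) + ((-516 + P(27))*(631 - 310))*V(-18) = (10 + 17) + ((-516 + 0)*(631 - 310))*(2*(-18)*(-35 - 18)) = 27 + (-516*321)*(2*(-18)*(-53)) = 27 - 165636*1908 = 27 - 316033488 = -316033461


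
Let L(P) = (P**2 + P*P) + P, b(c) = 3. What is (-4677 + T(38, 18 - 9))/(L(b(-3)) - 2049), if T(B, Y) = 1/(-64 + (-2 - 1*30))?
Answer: 448993/194688 ≈ 2.3062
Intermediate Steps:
T(B, Y) = -1/96 (T(B, Y) = 1/(-64 + (-2 - 30)) = 1/(-64 - 32) = 1/(-96) = -1/96)
L(P) = P + 2*P**2 (L(P) = (P**2 + P**2) + P = 2*P**2 + P = P + 2*P**2)
(-4677 + T(38, 18 - 9))/(L(b(-3)) - 2049) = (-4677 - 1/96)/(3*(1 + 2*3) - 2049) = -448993/(96*(3*(1 + 6) - 2049)) = -448993/(96*(3*7 - 2049)) = -448993/(96*(21 - 2049)) = -448993/96/(-2028) = -448993/96*(-1/2028) = 448993/194688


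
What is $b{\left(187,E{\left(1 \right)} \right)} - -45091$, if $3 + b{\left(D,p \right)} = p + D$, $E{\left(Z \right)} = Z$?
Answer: $45276$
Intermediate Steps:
$b{\left(D,p \right)} = -3 + D + p$ ($b{\left(D,p \right)} = -3 + \left(p + D\right) = -3 + \left(D + p\right) = -3 + D + p$)
$b{\left(187,E{\left(1 \right)} \right)} - -45091 = \left(-3 + 187 + 1\right) - -45091 = 185 + 45091 = 45276$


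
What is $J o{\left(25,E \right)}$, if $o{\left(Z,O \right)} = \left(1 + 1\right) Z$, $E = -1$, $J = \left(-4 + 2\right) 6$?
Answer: $-600$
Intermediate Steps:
$J = -12$ ($J = \left(-2\right) 6 = -12$)
$o{\left(Z,O \right)} = 2 Z$
$J o{\left(25,E \right)} = - 12 \cdot 2 \cdot 25 = \left(-12\right) 50 = -600$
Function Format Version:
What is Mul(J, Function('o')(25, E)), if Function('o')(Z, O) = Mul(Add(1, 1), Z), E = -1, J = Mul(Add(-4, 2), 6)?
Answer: -600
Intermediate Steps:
J = -12 (J = Mul(-2, 6) = -12)
Function('o')(Z, O) = Mul(2, Z)
Mul(J, Function('o')(25, E)) = Mul(-12, Mul(2, 25)) = Mul(-12, 50) = -600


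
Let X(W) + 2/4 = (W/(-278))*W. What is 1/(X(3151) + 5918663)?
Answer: 139/817729687 ≈ 1.6998e-7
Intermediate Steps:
X(W) = -1/2 - W**2/278 (X(W) = -1/2 + (W/(-278))*W = -1/2 + (W*(-1/278))*W = -1/2 + (-W/278)*W = -1/2 - W**2/278)
1/(X(3151) + 5918663) = 1/((-1/2 - 1/278*3151**2) + 5918663) = 1/((-1/2 - 1/278*9928801) + 5918663) = 1/((-1/2 - 9928801/278) + 5918663) = 1/(-4964470/139 + 5918663) = 1/(817729687/139) = 139/817729687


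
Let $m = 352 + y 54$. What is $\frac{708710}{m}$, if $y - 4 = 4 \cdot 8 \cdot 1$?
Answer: $\frac{354355}{1148} \approx 308.67$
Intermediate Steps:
$y = 36$ ($y = 4 + 4 \cdot 8 \cdot 1 = 4 + 32 \cdot 1 = 4 + 32 = 36$)
$m = 2296$ ($m = 352 + 36 \cdot 54 = 352 + 1944 = 2296$)
$\frac{708710}{m} = \frac{708710}{2296} = 708710 \cdot \frac{1}{2296} = \frac{354355}{1148}$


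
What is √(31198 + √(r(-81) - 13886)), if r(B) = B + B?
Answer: √(31198 + 4*I*√878) ≈ 176.63 + 0.3355*I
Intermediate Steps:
r(B) = 2*B
√(31198 + √(r(-81) - 13886)) = √(31198 + √(2*(-81) - 13886)) = √(31198 + √(-162 - 13886)) = √(31198 + √(-14048)) = √(31198 + 4*I*√878)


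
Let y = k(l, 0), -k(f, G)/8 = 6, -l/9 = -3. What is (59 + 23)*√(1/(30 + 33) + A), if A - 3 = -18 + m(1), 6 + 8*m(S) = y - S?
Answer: 41*I*√154238/42 ≈ 383.38*I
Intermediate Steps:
l = 27 (l = -9*(-3) = 27)
k(f, G) = -48 (k(f, G) = -8*6 = -48)
y = -48
m(S) = -27/4 - S/8 (m(S) = -¾ + (-48 - S)/8 = -¾ + (-6 - S/8) = -27/4 - S/8)
A = -175/8 (A = 3 + (-18 + (-27/4 - ⅛*1)) = 3 + (-18 + (-27/4 - ⅛)) = 3 + (-18 - 55/8) = 3 - 199/8 = -175/8 ≈ -21.875)
(59 + 23)*√(1/(30 + 33) + A) = (59 + 23)*√(1/(30 + 33) - 175/8) = 82*√(1/63 - 175/8) = 82*√(-11017/504) = 82*(I*√154238/84) = 41*I*√154238/42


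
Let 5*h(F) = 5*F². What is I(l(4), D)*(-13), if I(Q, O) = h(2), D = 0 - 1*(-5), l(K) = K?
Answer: -52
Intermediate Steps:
h(F) = F² (h(F) = (5*F²)/5 = F²)
D = 5 (D = 0 + 5 = 5)
I(Q, O) = 4 (I(Q, O) = 2² = 4)
I(l(4), D)*(-13) = 4*(-13) = -52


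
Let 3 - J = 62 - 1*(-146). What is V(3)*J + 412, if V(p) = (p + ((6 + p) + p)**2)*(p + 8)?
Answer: -331073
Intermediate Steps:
J = -205 (J = 3 - (62 - 1*(-146)) = 3 - (62 + 146) = 3 - 1*208 = 3 - 208 = -205)
V(p) = (8 + p)*(p + (6 + 2*p)**2) (V(p) = (p + (6 + 2*p)**2)*(8 + p) = (8 + p)*(p + (6 + 2*p)**2))
V(3)*J + 412 = (288 + 4*3**3 + 57*3**2 + 236*3)*(-205) + 412 = (288 + 4*27 + 57*9 + 708)*(-205) + 412 = (288 + 108 + 513 + 708)*(-205) + 412 = 1617*(-205) + 412 = -331485 + 412 = -331073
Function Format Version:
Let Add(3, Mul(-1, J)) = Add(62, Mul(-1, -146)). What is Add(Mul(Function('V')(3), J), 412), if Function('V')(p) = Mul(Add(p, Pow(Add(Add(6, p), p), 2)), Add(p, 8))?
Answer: -331073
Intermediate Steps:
J = -205 (J = Add(3, Mul(-1, Add(62, Mul(-1, -146)))) = Add(3, Mul(-1, Add(62, 146))) = Add(3, Mul(-1, 208)) = Add(3, -208) = -205)
Function('V')(p) = Mul(Add(8, p), Add(p, Pow(Add(6, Mul(2, p)), 2))) (Function('V')(p) = Mul(Add(p, Pow(Add(6, Mul(2, p)), 2)), Add(8, p)) = Mul(Add(8, p), Add(p, Pow(Add(6, Mul(2, p)), 2))))
Add(Mul(Function('V')(3), J), 412) = Add(Mul(Add(288, Mul(4, Pow(3, 3)), Mul(57, Pow(3, 2)), Mul(236, 3)), -205), 412) = Add(Mul(Add(288, Mul(4, 27), Mul(57, 9), 708), -205), 412) = Add(Mul(Add(288, 108, 513, 708), -205), 412) = Add(Mul(1617, -205), 412) = Add(-331485, 412) = -331073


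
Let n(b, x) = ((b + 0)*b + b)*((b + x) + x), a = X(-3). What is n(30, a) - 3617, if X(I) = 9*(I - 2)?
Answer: -59417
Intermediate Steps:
X(I) = -18 + 9*I (X(I) = 9*(-2 + I) = -18 + 9*I)
a = -45 (a = -18 + 9*(-3) = -18 - 27 = -45)
n(b, x) = (b + b²)*(b + 2*x) (n(b, x) = (b*b + b)*(b + 2*x) = (b² + b)*(b + 2*x) = (b + b²)*(b + 2*x))
n(30, a) - 3617 = 30*(30 + 30² + 2*(-45) + 2*30*(-45)) - 3617 = 30*(30 + 900 - 90 - 2700) - 3617 = 30*(-1860) - 3617 = -55800 - 3617 = -59417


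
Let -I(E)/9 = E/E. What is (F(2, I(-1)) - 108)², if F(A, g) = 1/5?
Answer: 290521/25 ≈ 11621.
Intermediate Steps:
I(E) = -9 (I(E) = -9*E/E = -9*1 = -9)
F(A, g) = ⅕
(F(2, I(-1)) - 108)² = (⅕ - 108)² = (-539/5)² = 290521/25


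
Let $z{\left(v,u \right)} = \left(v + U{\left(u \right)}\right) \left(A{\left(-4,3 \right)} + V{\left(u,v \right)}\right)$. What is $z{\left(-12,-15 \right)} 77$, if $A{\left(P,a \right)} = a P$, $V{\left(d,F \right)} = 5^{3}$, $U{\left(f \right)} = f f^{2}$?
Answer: $-29470287$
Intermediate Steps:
$U{\left(f \right)} = f^{3}$
$V{\left(d,F \right)} = 125$
$A{\left(P,a \right)} = P a$
$z{\left(v,u \right)} = 113 v + 113 u^{3}$ ($z{\left(v,u \right)} = \left(v + u^{3}\right) \left(\left(-4\right) 3 + 125\right) = \left(v + u^{3}\right) \left(-12 + 125\right) = \left(v + u^{3}\right) 113 = 113 v + 113 u^{3}$)
$z{\left(-12,-15 \right)} 77 = \left(113 \left(-12\right) + 113 \left(-15\right)^{3}\right) 77 = \left(-1356 + 113 \left(-3375\right)\right) 77 = \left(-1356 - 381375\right) 77 = \left(-382731\right) 77 = -29470287$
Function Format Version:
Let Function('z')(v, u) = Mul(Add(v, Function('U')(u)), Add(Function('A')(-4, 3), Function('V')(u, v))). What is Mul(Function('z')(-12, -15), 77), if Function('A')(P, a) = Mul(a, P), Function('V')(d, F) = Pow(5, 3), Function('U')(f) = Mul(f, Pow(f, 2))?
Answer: -29470287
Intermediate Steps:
Function('U')(f) = Pow(f, 3)
Function('V')(d, F) = 125
Function('A')(P, a) = Mul(P, a)
Function('z')(v, u) = Add(Mul(113, v), Mul(113, Pow(u, 3))) (Function('z')(v, u) = Mul(Add(v, Pow(u, 3)), Add(Mul(-4, 3), 125)) = Mul(Add(v, Pow(u, 3)), Add(-12, 125)) = Mul(Add(v, Pow(u, 3)), 113) = Add(Mul(113, v), Mul(113, Pow(u, 3))))
Mul(Function('z')(-12, -15), 77) = Mul(Add(Mul(113, -12), Mul(113, Pow(-15, 3))), 77) = Mul(Add(-1356, Mul(113, -3375)), 77) = Mul(Add(-1356, -381375), 77) = Mul(-382731, 77) = -29470287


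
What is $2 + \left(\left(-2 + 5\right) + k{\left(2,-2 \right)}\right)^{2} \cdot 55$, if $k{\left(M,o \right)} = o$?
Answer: $57$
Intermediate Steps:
$2 + \left(\left(-2 + 5\right) + k{\left(2,-2 \right)}\right)^{2} \cdot 55 = 2 + \left(\left(-2 + 5\right) - 2\right)^{2} \cdot 55 = 2 + \left(3 - 2\right)^{2} \cdot 55 = 2 + 1^{2} \cdot 55 = 2 + 1 \cdot 55 = 2 + 55 = 57$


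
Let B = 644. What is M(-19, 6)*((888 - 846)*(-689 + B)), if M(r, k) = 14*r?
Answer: 502740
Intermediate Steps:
M(-19, 6)*((888 - 846)*(-689 + B)) = (14*(-19))*((888 - 846)*(-689 + 644)) = -11172*(-45) = -266*(-1890) = 502740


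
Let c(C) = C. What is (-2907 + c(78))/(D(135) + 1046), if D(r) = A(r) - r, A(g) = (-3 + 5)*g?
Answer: -2829/1181 ≈ -2.3954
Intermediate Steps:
A(g) = 2*g
D(r) = r (D(r) = 2*r - r = r)
(-2907 + c(78))/(D(135) + 1046) = (-2907 + 78)/(135 + 1046) = -2829/1181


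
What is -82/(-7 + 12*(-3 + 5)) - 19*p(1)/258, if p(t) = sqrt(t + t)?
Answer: -82/17 - 19*sqrt(2)/258 ≈ -4.9277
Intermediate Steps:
p(t) = sqrt(2)*sqrt(t) (p(t) = sqrt(2*t) = sqrt(2)*sqrt(t))
-82/(-7 + 12*(-3 + 5)) - 19*p(1)/258 = -82/(-7 + 12*(-3 + 5)) - 19*sqrt(2)*sqrt(1)/258 = -82/(-7 + 12*2) - 19*sqrt(2)*(1/258) = -82/(-7 + 24) - 19*sqrt(2)*(1/258) = -82/17 - 19*sqrt(2)/258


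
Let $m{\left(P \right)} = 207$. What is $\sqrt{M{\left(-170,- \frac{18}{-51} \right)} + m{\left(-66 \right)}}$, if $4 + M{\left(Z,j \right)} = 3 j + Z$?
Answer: $\frac{\sqrt{9843}}{17} \approx 5.836$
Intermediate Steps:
$M{\left(Z,j \right)} = -4 + Z + 3 j$ ($M{\left(Z,j \right)} = -4 + \left(3 j + Z\right) = -4 + \left(Z + 3 j\right) = -4 + Z + 3 j$)
$\sqrt{M{\left(-170,- \frac{18}{-51} \right)} + m{\left(-66 \right)}} = \sqrt{\left(-4 - 170 + 3 \left(- \frac{18}{-51}\right)\right) + 207} = \sqrt{\left(-4 - 170 + 3 \left(\left(-18\right) \left(- \frac{1}{51}\right)\right)\right) + 207} = \sqrt{\left(-4 - 170 + 3 \cdot \frac{6}{17}\right) + 207} = \sqrt{\left(-4 - 170 + \frac{18}{17}\right) + 207} = \sqrt{- \frac{2940}{17} + 207} = \sqrt{\frac{579}{17}} = \frac{\sqrt{9843}}{17}$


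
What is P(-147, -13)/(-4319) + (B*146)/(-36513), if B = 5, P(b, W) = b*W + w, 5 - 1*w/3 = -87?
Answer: -83006801/157699647 ≈ -0.52636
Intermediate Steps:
w = 276 (w = 15 - 3*(-87) = 15 + 261 = 276)
P(b, W) = 276 + W*b (P(b, W) = b*W + 276 = W*b + 276 = 276 + W*b)
P(-147, -13)/(-4319) + (B*146)/(-36513) = (276 - 13*(-147))/(-4319) + (5*146)/(-36513) = (276 + 1911)*(-1/4319) + 730*(-1/36513) = 2187*(-1/4319) - 730/36513 = -2187/4319 - 730/36513 = -83006801/157699647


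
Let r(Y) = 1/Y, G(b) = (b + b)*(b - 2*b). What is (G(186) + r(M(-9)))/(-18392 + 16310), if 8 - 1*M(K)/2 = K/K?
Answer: 968687/29148 ≈ 33.233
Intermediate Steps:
M(K) = 14 (M(K) = 16 - 2*K/K = 16 - 2*1 = 16 - 2 = 14)
G(b) = -2*b² (G(b) = (2*b)*(-b) = -2*b²)
(G(186) + r(M(-9)))/(-18392 + 16310) = (-2*186² + 1/14)/(-18392 + 16310) = (-2*34596 + 1/14)/(-2082) = (-69192 + 1/14)*(-1/2082) = -968687/14*(-1/2082) = 968687/29148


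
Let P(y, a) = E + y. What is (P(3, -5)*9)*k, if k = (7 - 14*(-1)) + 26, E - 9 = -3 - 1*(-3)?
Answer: 5076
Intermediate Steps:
E = 9 (E = 9 + (-3 - 1*(-3)) = 9 + (-3 + 3) = 9 + 0 = 9)
k = 47 (k = (7 + 14) + 26 = 21 + 26 = 47)
P(y, a) = 9 + y
(P(3, -5)*9)*k = ((9 + 3)*9)*47 = (12*9)*47 = 108*47 = 5076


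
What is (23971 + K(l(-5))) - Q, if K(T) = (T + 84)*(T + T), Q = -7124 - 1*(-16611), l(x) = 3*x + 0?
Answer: 12414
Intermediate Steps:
l(x) = 3*x
Q = 9487 (Q = -7124 + 16611 = 9487)
K(T) = 2*T*(84 + T) (K(T) = (84 + T)*(2*T) = 2*T*(84 + T))
(23971 + K(l(-5))) - Q = (23971 + 2*(3*(-5))*(84 + 3*(-5))) - 1*9487 = (23971 + 2*(-15)*(84 - 15)) - 9487 = (23971 + 2*(-15)*69) - 9487 = (23971 - 2070) - 9487 = 21901 - 9487 = 12414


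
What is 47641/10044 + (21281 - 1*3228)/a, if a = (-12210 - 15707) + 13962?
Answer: 483505823/140164020 ≈ 3.4496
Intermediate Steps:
a = -13955 (a = -27917 + 13962 = -13955)
47641/10044 + (21281 - 1*3228)/a = 47641/10044 + (21281 - 1*3228)/(-13955) = 47641*(1/10044) + (21281 - 3228)*(-1/13955) = 47641/10044 + 18053*(-1/13955) = 47641/10044 - 18053/13955 = 483505823/140164020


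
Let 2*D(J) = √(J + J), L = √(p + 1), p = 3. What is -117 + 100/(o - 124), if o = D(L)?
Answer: -14491/123 ≈ -117.81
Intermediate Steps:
L = 2 (L = √(3 + 1) = √4 = 2)
D(J) = √2*√J/2 (D(J) = √(J + J)/2 = √(2*J)/2 = (√2*√J)/2 = √2*√J/2)
o = 1 (o = √2*√2/2 = 1)
-117 + 100/(o - 124) = -117 + 100/(1 - 124) = -117 + 100/(-123) = -117 + 100*(-1/123) = -117 - 100/123 = -14491/123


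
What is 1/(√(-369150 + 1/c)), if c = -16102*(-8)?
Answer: -4*I*√382844584938349/47552426399 ≈ -0.0016459*I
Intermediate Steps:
c = 128816
1/(√(-369150 + 1/c)) = 1/(√(-369150 + 1/128816)) = 1/(√(-47552426399/128816)) = 1/(I*√382844584938349/32204) = -4*I*√382844584938349/47552426399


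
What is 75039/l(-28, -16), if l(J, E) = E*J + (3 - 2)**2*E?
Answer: 25013/144 ≈ 173.70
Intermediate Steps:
l(J, E) = E + E*J (l(J, E) = E*J + 1**2*E = E*J + 1*E = E*J + E = E + E*J)
75039/l(-28, -16) = 75039/((-16*(1 - 28))) = 75039/((-16*(-27))) = 75039/432 = 75039*(1/432) = 25013/144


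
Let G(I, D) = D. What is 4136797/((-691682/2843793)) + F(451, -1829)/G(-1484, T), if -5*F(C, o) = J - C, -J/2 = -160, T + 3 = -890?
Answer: -52527127867919107/3088360130 ≈ -1.7008e+7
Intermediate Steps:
T = -893 (T = -3 - 890 = -893)
J = 320 (J = -2*(-160) = 320)
F(C, o) = -64 + C/5 (F(C, o) = -(320 - C)/5 = -64 + C/5)
4136797/((-691682/2843793)) + F(451, -1829)/G(-1484, T) = 4136797/((-691682/2843793)) + (-64 + (⅕)*451)/(-893) = 4136797/((-691682*1/2843793)) + (-64 + 451/5)*(-1/893) = 4136797/(-691682/2843793) + (131/5)*(-1/893) = 4136797*(-2843793/691682) - 131/4465 = -11764194351021/691682 - 131/4465 = -52527127867919107/3088360130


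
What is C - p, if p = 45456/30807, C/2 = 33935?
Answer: 696941878/10269 ≈ 67869.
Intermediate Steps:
C = 67870 (C = 2*33935 = 67870)
p = 15152/10269 (p = 45456*(1/30807) = 15152/10269 ≈ 1.4755)
C - p = 67870 - 1*15152/10269 = 67870 - 15152/10269 = 696941878/10269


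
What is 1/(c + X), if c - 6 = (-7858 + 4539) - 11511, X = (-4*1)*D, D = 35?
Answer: -1/14964 ≈ -6.6827e-5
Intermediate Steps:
X = -140 (X = -4*1*35 = -4*35 = -140)
c = -14824 (c = 6 + ((-7858 + 4539) - 11511) = 6 + (-3319 - 11511) = 6 - 14830 = -14824)
1/(c + X) = 1/(-14824 - 140) = 1/(-14964) = -1/14964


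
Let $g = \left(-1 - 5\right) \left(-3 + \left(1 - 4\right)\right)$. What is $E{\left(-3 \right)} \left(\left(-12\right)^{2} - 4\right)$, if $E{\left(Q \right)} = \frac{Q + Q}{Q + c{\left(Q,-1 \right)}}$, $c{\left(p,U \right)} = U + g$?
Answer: $- \frac{105}{4} \approx -26.25$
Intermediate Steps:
$g = 36$ ($g = - 6 \left(-3 + \left(1 - 4\right)\right) = - 6 \left(-3 - 3\right) = \left(-6\right) \left(-6\right) = 36$)
$c{\left(p,U \right)} = 36 + U$ ($c{\left(p,U \right)} = U + 36 = 36 + U$)
$E{\left(Q \right)} = \frac{2 Q}{35 + Q}$ ($E{\left(Q \right)} = \frac{Q + Q}{Q + \left(36 - 1\right)} = \frac{2 Q}{Q + 35} = \frac{2 Q}{35 + Q}$)
$E{\left(-3 \right)} \left(\left(-12\right)^{2} - 4\right) = 2 \left(-3\right) \frac{1}{35 - 3} \left(\left(-12\right)^{2} - 4\right) = 2 \left(-3\right) \frac{1}{32} \left(144 - 4\right) = 2 \left(-3\right) \frac{1}{32} \cdot 140 = \left(- \frac{3}{16}\right) 140 = - \frac{105}{4}$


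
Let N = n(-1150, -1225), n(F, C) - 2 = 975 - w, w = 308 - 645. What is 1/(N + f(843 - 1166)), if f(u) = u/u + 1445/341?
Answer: 341/449860 ≈ 0.00075801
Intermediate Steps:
w = -337
n(F, C) = 1314 (n(F, C) = 2 + (975 - 1*(-337)) = 2 + (975 + 337) = 2 + 1312 = 1314)
f(u) = 1786/341 (f(u) = 1 + 1445*(1/341) = 1 + 1445/341 = 1786/341)
N = 1314
1/(N + f(843 - 1166)) = 1/(1314 + 1786/341) = 1/(449860/341) = 341/449860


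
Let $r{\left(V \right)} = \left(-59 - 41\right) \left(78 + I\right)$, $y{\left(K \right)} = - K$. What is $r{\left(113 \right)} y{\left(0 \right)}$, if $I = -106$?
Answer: $0$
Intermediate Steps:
$r{\left(V \right)} = 2800$ ($r{\left(V \right)} = \left(-59 - 41\right) \left(78 - 106\right) = \left(-100\right) \left(-28\right) = 2800$)
$r{\left(113 \right)} y{\left(0 \right)} = 2800 \left(\left(-1\right) 0\right) = 2800 \cdot 0 = 0$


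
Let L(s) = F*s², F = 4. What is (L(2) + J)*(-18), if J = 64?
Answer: -1440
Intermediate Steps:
L(s) = 4*s²
(L(2) + J)*(-18) = (4*2² + 64)*(-18) = (4*4 + 64)*(-18) = (16 + 64)*(-18) = 80*(-18) = -1440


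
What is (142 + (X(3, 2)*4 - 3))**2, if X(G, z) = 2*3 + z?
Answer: 29241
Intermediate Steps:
X(G, z) = 6 + z
(142 + (X(3, 2)*4 - 3))**2 = (142 + ((6 + 2)*4 - 3))**2 = (142 + (8*4 - 3))**2 = (142 + (32 - 3))**2 = (142 + 29)**2 = 171**2 = 29241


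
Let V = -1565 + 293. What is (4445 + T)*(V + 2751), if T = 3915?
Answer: 12364440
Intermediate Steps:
V = -1272
(4445 + T)*(V + 2751) = (4445 + 3915)*(-1272 + 2751) = 8360*1479 = 12364440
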